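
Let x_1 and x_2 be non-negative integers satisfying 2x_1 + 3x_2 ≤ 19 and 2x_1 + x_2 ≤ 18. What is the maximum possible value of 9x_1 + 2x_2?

(x_1,x_2)=(9,0): 2·9+3·0=18≤19, 2·9+1·0=18≤18, objective 81.
(x_1,x_2)=(8,1): 2·8+3·1=19≤19, 2·8+1·1=17≤18, objective 74.
(x_1,x_2)=(8,0): 2·8+3·0=16≤19, 2·8+1·0=16≤18, objective 72.
No feasible integer point exceeds 81.

81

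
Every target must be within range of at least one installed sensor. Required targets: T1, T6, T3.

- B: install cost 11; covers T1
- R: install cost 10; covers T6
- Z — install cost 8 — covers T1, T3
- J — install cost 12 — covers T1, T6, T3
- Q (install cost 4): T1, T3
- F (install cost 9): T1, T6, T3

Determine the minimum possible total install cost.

F alone covers T1, T6, T3 — every target.
Total install cost: 9.

9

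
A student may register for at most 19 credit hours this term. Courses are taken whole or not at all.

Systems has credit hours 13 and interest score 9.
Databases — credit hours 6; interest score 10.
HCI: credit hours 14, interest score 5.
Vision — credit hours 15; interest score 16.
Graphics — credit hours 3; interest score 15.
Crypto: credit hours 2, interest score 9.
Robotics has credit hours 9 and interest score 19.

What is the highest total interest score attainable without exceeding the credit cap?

44

Graphics + Crypto + Robotics: credit hours 3 + 2 + 9 = 14 ≤ 19, interest score 15 + 9 + 19 = 43.
Databases + Graphics + Robotics: credit hours 6 + 3 + 9 = 18 ≤ 19, interest score 10 + 15 + 19 = 44.
Best is Databases, Graphics, and Robotics with total interest score 44.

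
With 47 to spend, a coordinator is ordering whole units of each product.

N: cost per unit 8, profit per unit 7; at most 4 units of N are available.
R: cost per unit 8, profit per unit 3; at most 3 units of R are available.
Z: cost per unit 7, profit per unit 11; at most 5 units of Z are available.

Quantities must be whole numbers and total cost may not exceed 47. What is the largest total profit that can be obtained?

62

This is a bounded integer knapsack.
1×N and 5×Z: cost 43 ≤ 47, profit 1·7 + 5·11 = 62.
1×R and 5×Z: cost 43 ≤ 47, profit 1·3 + 5·11 = 58.
Best is 62.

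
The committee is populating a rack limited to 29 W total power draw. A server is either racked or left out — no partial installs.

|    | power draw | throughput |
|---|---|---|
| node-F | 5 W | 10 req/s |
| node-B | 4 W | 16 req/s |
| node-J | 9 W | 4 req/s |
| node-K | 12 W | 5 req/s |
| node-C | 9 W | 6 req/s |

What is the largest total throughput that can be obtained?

This is an integer program with binary decision variables.
Take node-F, node-B, node-J, and node-C: power draw 5 + 4 + 9 + 9 = 27 ≤ 29, throughput 10 + 16 + 4 + 6 = 36.
No other feasible combination does better.

36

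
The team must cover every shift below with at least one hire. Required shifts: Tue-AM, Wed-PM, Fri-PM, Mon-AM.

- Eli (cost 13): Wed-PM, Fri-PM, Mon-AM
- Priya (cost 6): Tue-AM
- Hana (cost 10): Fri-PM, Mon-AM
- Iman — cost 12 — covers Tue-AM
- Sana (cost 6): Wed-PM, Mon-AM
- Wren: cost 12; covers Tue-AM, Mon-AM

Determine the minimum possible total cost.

This is a weighted set-cover instance.
The greedy cost-per-new-shift heuristic would pick Sana, Priya, and Hana for 22, but a cheaper cover exists.
Choose Eli and Priya: together they cover Tue-AM, Wed-PM, Fri-PM, Mon-AM — every shift.
Total cost: 13 + 6 = 19.
No cover costs less than 19.

19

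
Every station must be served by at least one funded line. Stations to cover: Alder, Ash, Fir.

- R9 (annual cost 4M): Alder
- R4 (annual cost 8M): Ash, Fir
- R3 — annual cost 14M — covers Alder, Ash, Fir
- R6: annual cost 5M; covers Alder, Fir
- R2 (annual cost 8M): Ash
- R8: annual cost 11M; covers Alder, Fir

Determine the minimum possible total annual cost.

This is an integer covering problem.
The greedy cost-per-new-station heuristic would pick R6 and R4 for 13, but a cheaper cover exists.
Choose R9 and R4: together they cover Alder, Ash, Fir — every station.
Total annual cost: 4 + 8 = 12.
No cover costs less than 12.

12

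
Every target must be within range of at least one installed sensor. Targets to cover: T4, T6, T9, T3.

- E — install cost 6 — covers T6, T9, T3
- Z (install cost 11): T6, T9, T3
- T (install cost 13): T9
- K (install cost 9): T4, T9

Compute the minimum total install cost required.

Choose E and K: together they cover T4, T6, T9, T3 — every target.
Total install cost: 6 + 9 = 15.

15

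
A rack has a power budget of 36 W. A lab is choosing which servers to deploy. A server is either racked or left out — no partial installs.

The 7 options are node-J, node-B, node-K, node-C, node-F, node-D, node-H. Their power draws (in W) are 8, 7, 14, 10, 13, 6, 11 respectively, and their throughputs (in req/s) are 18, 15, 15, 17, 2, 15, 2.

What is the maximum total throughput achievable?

This is a 0-1 knapsack instance.
node-J + node-B + node-C + node-D: power draw 8 + 7 + 10 + 6 = 31 ≤ 36, throughput 18 + 15 + 17 + 15 = 65.
node-J + node-C + node-D + node-H: power draw 8 + 10 + 6 + 11 = 35 ≤ 36, throughput 18 + 17 + 15 + 2 = 52.
node-J + node-B + node-K + node-D: power draw 8 + 7 + 14 + 6 = 35 ≤ 36, throughput 18 + 15 + 15 + 15 = 63.
Best is node-J, node-B, node-C, and node-D with total throughput 65.

65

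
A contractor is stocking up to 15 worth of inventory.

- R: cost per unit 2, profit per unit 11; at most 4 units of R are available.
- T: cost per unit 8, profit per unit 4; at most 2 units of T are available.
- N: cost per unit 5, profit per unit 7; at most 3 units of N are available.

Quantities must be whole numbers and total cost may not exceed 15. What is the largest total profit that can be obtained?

Take 4×R and 1×N: cost 13 ≤ 15, profit 4·11 + 1·7 = 51.
R has the best ratio (11/2) and is taken to its limit of 4; remaining capacity is filled optimally with the others.

51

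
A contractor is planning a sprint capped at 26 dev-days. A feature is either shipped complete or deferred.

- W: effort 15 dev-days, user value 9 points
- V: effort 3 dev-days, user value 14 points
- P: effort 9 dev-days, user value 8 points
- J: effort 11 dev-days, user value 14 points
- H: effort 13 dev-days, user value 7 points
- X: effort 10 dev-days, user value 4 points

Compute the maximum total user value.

Allowing fractional choices, the relaxed optimum would be about 37.8, but features are indivisible.
V + P + J: effort 3 + 9 + 11 = 23 ≤ 26, user value 14 + 8 + 14 = 36.
V + P + H: effort 3 + 9 + 13 = 25 ≤ 26, user value 14 + 8 + 7 = 29.
V + J + X: effort 3 + 11 + 10 = 24 ≤ 26, user value 14 + 14 + 4 = 32.
Best is V, P, and J with total user value 36.

36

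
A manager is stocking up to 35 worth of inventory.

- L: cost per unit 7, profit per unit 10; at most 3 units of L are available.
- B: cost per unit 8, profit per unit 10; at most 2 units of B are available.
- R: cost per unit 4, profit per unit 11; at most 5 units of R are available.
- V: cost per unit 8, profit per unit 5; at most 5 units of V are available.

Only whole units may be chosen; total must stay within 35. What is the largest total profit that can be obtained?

75

R has the best ratio (11/4); taking only R gives at most 5×11 = 55 (stopped by the supply cap of 5).
Mixing does better — 1×L, 1×B, and 5×R: cost 35 ≤ 35, profit 1·10 + 1·10 + 5·11 = 75.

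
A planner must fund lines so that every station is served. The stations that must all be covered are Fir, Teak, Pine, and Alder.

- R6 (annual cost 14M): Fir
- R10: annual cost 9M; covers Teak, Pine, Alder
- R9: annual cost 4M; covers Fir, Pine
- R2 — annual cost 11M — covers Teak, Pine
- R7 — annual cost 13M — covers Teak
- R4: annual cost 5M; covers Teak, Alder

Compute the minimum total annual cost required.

Choose R9 and R4: together they cover Fir, Teak, Pine, Alder — every station.
Total annual cost: 4 + 5 = 9.
No cover costs less than 9.

9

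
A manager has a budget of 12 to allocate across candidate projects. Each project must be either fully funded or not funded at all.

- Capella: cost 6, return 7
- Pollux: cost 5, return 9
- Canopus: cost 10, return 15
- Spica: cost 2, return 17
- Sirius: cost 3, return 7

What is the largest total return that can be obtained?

33

Allowing fractional choices, the relaxed optimum would be about 36.0, but projects are indivisible.
Capella + Spica + Sirius: cost 6 + 2 + 3 = 11 ≤ 12, return 7 + 17 + 7 = 31.
Pollux + Spica + Sirius: cost 5 + 2 + 3 = 10 ≤ 12, return 9 + 17 + 7 = 33.
Canopus + Spica: cost 10 + 2 = 12 ≤ 12, return 15 + 17 = 32.
Best is Pollux, Spica, and Sirius with total return 33.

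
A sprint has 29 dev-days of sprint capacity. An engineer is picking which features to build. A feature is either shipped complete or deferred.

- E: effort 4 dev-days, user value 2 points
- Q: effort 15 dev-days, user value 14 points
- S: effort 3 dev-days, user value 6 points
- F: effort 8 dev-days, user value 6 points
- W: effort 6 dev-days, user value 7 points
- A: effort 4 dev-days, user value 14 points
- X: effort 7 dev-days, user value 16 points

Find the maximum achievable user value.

50

Allowing fractional choices, the relaxed optimum would be about 51.4, but features are indivisible.
Q + S + A + X: effort 15 + 3 + 4 + 7 = 29 ≤ 29, user value 14 + 6 + 14 + 16 = 50.
S + F + W + A + X: effort 3 + 8 + 6 + 4 + 7 = 28 ≤ 29, user value 6 + 6 + 7 + 14 + 16 = 49.
Best is Q, S, A, and X with total user value 50.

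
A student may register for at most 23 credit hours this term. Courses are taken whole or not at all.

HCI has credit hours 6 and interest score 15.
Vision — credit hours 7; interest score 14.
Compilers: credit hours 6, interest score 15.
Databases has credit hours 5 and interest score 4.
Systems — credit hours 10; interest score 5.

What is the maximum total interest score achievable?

44

Treat it as a binary knapsack problem.
HCI + Vision + Compilers: credit hours 6 + 7 + 6 = 19 ≤ 23, interest score 15 + 14 + 15 = 44.
HCI + Compilers + Systems: credit hours 6 + 6 + 10 = 22 ≤ 23, interest score 15 + 15 + 5 = 35.
Best is HCI, Vision, and Compilers with total interest score 44.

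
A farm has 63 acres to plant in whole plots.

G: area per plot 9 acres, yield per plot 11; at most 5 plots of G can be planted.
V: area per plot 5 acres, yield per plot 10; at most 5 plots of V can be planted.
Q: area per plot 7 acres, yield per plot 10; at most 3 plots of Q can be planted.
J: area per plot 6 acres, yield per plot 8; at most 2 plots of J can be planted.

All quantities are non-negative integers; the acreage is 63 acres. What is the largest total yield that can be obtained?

V has the best ratio (10/5); taking only V gives at most 5×10 = 50 (stopped by the supply cap of 5).
Mixing does better — 2×G, 5×V, 2×Q, and 1×J: area 63 ≤ 63, yield 2·11 + 5·10 + 2·10 + 1·8 = 100.

100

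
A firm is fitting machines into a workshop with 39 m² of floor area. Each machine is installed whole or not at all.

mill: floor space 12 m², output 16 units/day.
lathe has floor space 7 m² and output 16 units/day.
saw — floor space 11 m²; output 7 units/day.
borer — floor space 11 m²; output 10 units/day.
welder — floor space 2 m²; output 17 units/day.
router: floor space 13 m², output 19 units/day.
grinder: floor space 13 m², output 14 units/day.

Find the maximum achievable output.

68

Allowing fractional choices, the relaxed optimum would be about 73.4, but machines are indivisible.
mill + lathe + welder + router: floor space 12 + 7 + 2 + 13 = 34 ≤ 39, output 16 + 16 + 17 + 19 = 68.
lathe + welder + router + grinder: floor space 7 + 2 + 13 + 13 = 35 ≤ 39, output 16 + 17 + 19 + 14 = 66.
mill + lathe + welder + grinder: floor space 12 + 7 + 2 + 13 = 34 ≤ 39, output 16 + 16 + 17 + 14 = 63.
Best is mill, lathe, welder, and router with total output 68.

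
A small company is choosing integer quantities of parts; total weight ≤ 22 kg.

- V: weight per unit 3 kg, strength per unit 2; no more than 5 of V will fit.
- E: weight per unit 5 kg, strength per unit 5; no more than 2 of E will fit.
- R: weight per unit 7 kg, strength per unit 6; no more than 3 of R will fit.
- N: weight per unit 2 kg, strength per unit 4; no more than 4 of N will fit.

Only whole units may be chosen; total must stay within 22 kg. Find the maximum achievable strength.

2×R and 4×N: weight 22 ≤ 22, strength 2·6 + 4·4 = 28.
1×V, 2×E, and 4×N: weight 21 ≤ 22, strength 1·2 + 2·5 + 4·4 = 28.
Best is 28.

28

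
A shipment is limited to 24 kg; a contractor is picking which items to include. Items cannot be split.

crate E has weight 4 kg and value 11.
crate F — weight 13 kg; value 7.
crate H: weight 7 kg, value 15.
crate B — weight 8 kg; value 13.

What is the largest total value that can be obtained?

39

Allowing fractional choices, the relaxed optimum would be about 41.7, but items are indivisible.
crate E + crate H + crate B: weight 4 + 7 + 8 = 19 ≤ 24, value 11 + 15 + 13 = 39.
crate E + crate F + crate H: weight 4 + 13 + 7 = 24 ≤ 24, value 11 + 7 + 15 = 33.
Best is crate E, crate H, and crate B with total value 39.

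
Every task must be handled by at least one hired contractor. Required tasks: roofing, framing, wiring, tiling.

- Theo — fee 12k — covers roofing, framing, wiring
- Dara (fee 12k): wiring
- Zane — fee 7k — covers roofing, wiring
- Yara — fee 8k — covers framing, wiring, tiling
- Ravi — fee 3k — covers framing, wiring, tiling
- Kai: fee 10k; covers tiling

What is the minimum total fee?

10

Choose Zane and Ravi: together they cover roofing, framing, wiring, tiling — every task.
Total fee: 7 + 3 = 10.
No cover costs less than 10.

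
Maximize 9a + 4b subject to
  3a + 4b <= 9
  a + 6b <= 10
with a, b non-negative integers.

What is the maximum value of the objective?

(a,b)=(3,0): 3·3+4·0=9≤9, 1·3+6·0=3≤10, objective 27.
(a,b)=(2,0): 3·2+4·0=6≤9, 1·2+6·0=2≤10, objective 18.
Maximum is 27 at (a,b)=(3,0).

27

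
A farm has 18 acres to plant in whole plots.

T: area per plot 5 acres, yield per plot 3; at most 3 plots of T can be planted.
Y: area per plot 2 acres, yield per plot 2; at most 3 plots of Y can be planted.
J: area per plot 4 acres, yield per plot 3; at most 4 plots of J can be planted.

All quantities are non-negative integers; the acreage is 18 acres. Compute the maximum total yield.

15

This is a bounded integer knapsack.
Y has the best ratio (2/2); taking only Y gives at most 3×2 = 6 (stopped by the supply cap of 3).
Mixing does better — 3×Y and 3×J: area 18 ≤ 18, yield 3·2 + 3·3 = 15.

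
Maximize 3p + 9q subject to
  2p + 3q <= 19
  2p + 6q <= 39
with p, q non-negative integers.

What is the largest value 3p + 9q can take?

54

(p,q)=(0,6) is feasible, giving 54.
(p,q)=(1,5) is feasible, giving 48.
Maximum is 54 at (p,q)=(0,6).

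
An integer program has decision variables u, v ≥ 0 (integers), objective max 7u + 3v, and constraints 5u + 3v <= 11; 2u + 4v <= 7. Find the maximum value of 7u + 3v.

The continuous relaxation peaks at (2.2, 0) with value 15.40; rounding to a feasible lattice point costs some objective.
(u,v)=(2,0): 5·2+3·0=10≤11, 2·2+4·0=4≤7, objective 14.
(u,v)=(1,1): 5·1+3·1=8≤11, 2·1+4·1=6≤7, objective 10.
(u,v)=(1,0): 5·1+3·0=5≤11, 2·1+4·0=2≤7, objective 7.
Maximum is 14 at (u,v)=(2,0).

14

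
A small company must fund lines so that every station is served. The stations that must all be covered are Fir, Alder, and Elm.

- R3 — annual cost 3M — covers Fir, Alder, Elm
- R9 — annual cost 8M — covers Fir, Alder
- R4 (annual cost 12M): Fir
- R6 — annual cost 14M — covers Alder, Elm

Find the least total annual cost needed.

3

R3 alone covers Fir, Alder, Elm — every station.
Total annual cost: 3.
No cover costs less than 3.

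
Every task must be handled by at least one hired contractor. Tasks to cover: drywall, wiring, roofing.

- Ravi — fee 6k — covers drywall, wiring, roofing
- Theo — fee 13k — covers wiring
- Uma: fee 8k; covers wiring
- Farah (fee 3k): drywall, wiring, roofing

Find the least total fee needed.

3

Farah alone covers drywall, wiring, roofing — every task.
Total fee: 3.
No cover costs less than 3.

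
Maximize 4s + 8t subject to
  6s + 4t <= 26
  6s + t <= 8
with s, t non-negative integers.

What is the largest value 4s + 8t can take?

48

(s,t)=(0,6): 6·0+4·6=24≤26, 6·0+1·6=6≤8, objective 48.
(s,t)=(0,5): 6·0+4·5=20≤26, 6·0+1·5=5≤8, objective 40.
The best lattice point is (0,6), giving 48.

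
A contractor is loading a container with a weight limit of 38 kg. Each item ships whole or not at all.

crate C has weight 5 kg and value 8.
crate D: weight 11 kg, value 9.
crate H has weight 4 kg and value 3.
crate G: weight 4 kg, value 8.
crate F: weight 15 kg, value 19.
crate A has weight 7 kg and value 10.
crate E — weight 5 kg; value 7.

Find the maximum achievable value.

52

crate C + crate H + crate G + crate F + crate A: weight 5 + 4 + 4 + 15 + 7 = 35 ≤ 38, value 8 + 3 + 8 + 19 + 10 = 48.
crate C + crate G + crate F + crate A + crate E: weight 5 + 4 + 15 + 7 + 5 = 36 ≤ 38, value 8 + 8 + 19 + 10 + 7 = 52.
Best is crate C, crate G, crate F, crate A, and crate E with total value 52.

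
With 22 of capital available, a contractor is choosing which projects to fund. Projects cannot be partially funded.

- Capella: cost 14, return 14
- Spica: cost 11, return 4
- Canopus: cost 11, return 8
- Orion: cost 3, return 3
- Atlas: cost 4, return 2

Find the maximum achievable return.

Take Capella, Orion, and Atlas: cost 14 + 3 + 4 = 21 ≤ 22, return 14 + 3 + 2 = 19.
No other feasible combination does better.

19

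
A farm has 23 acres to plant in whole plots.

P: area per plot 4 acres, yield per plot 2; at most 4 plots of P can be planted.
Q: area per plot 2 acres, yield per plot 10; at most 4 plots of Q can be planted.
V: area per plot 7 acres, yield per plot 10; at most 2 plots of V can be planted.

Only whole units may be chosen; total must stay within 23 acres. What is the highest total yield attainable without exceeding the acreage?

Q has the best ratio (10/2); taking only Q gives at most 4×10 = 40 (stopped by the supply cap of 4).
Mixing does better — 4×Q and 2×V: area 22 ≤ 23, yield 4·10 + 2·10 = 60.

60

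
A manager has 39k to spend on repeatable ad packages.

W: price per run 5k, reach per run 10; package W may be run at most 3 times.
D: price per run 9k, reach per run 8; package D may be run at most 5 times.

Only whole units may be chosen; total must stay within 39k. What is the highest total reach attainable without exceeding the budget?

Take 3×W and 2×D: price 33 ≤ 39, reach 3·10 + 2·8 = 46.
W has the best ratio (10/5) and is taken to its limit of 3; remaining capacity is filled optimally with the others.

46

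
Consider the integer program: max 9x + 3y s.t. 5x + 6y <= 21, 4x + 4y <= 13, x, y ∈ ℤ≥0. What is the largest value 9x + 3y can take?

27

Relaxing integrality, the LP optimum is 29.25 at (x,y) = (3.25, 0), which is not an integer point.
(x,y)=(3,0) is feasible, giving 27.
(x,y)=(2,1) is feasible, giving 21.
(x,y)=(2,0) is feasible, giving 18.
The best lattice point is (3,0), giving 27.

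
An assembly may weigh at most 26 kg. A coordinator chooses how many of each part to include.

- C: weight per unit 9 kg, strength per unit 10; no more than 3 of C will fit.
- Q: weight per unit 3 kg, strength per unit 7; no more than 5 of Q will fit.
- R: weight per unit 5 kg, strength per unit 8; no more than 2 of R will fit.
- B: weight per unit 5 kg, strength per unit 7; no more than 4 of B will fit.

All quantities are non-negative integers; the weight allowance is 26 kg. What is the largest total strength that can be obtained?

Q has the best ratio (7/3); taking only Q gives at most 5×7 = 35 (stopped by the supply cap of 5).
Mixing does better — 5×Q and 2×R: weight 25 ≤ 26, strength 5·7 + 2·8 = 51.

51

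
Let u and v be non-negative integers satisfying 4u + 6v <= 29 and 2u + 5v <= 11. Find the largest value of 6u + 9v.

Relaxing integrality, the LP optimum is 33.00 at (u,v) = (5.5, 0), which is not an integer point.
(u,v)=(5,0): 4·5+6·0=20≤29, 2·5+5·0=10≤11, objective 30.
(u,v)=(4,0): 4·4+6·0=16≤29, 2·4+5·0=8≤11, objective 24.
No feasible integer point exceeds 30.

30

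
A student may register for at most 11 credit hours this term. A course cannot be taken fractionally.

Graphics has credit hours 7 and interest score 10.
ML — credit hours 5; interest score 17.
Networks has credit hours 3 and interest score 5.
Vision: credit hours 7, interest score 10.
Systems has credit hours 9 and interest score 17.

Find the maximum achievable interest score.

22

Allowing fractional choices, the relaxed optimum would be about 28.3, but courses are indivisible.
ML + Networks: credit hours 5 + 3 = 8 ≤ 11, interest score 17 + 5 = 22.
ML: credit hours 5 ≤ 11, interest score 17.
Systems: credit hours 9 ≤ 11, interest score 17.
Best is ML and Networks with total interest score 22.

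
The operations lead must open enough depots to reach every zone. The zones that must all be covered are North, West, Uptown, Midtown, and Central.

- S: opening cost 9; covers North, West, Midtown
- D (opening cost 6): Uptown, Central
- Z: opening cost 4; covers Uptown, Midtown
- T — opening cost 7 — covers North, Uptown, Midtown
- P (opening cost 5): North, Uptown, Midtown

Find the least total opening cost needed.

15

This is an integer covering problem.
The greedy cost-per-new-zone heuristic would pick P, D, and S for 20, but a cheaper cover exists.
Choose S and D: together they cover North, West, Uptown, Midtown, Central — every zone.
Total opening cost: 9 + 6 = 15.
No cover costs less than 15.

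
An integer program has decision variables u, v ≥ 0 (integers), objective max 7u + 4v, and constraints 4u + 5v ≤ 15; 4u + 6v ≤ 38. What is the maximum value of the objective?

(u,v)=(3,0) is feasible, giving 21.
(u,v)=(2,1) is feasible, giving 18.
(u,v)=(2,0) is feasible, giving 14.
The best lattice point is (3,0), giving 21.

21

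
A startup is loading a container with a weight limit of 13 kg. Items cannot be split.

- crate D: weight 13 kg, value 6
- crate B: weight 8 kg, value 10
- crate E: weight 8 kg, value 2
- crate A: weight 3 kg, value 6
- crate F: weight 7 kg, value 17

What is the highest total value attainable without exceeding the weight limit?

crate A + crate F: weight 3 + 7 = 10 ≤ 13, value 6 + 17 = 23.
crate F: weight 7 ≤ 13, value 17.
crate B + crate A: weight 8 + 3 = 11 ≤ 13, value 10 + 6 = 16.
Best is crate A and crate F with total value 23.

23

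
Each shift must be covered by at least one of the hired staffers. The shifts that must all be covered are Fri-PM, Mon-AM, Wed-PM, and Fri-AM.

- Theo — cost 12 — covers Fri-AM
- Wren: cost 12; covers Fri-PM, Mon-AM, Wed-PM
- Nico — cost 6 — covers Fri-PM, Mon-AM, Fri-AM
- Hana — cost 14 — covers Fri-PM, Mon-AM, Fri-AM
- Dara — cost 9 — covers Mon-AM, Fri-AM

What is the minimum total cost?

This is a weighted set-cover instance.
Choose Wren and Nico: together they cover Fri-PM, Mon-AM, Wed-PM, Fri-AM — every shift.
Total cost: 12 + 6 = 18.
No cover costs less than 18.

18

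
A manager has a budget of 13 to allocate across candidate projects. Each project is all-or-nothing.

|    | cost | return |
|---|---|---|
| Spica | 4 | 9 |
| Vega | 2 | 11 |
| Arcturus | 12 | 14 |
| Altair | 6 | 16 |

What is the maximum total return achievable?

Spica + Vega + Altair: cost 4 + 2 + 6 = 12 ≤ 13, return 9 + 11 + 16 = 36.
Spica + Altair: cost 4 + 6 = 10 ≤ 13, return 9 + 16 = 25.
Vega + Altair: cost 2 + 6 = 8 ≤ 13, return 11 + 16 = 27.
Best is Spica, Vega, and Altair with total return 36.

36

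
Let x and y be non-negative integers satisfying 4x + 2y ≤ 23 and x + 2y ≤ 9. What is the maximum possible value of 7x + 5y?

40

(x,y)=(5,1) is feasible, giving 40.
(x,y)=(4,2) is feasible, giving 38.
The best lattice point is (5,1), giving 40.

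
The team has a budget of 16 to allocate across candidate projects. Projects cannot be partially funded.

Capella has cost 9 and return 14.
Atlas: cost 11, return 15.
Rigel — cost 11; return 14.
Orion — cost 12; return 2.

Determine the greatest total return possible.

Allowing fractional choices, the relaxed optimum would be about 23.5, but projects are indivisible.
Capella: cost 9 ≤ 16, return 14.
Rigel: cost 11 ≤ 16, return 14.
Atlas: cost 11 ≤ 16, return 15.
Best is Atlas with total return 15.

15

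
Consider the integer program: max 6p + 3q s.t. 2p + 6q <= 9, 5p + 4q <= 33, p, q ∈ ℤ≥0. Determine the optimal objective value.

24

(p,q)=(4,0): 2·4+6·0=8≤9, 5·4+4·0=20≤33, objective 24.
(p,q)=(3,0): 2·3+6·0=6≤9, 5·3+4·0=15≤33, objective 18.
Maximum is 24 at (p,q)=(4,0).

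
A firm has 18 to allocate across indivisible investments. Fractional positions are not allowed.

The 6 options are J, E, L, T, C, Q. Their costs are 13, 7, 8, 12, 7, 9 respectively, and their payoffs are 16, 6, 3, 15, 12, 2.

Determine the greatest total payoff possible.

Allowing fractional choices, the relaxed optimum would be about 25.8, but investments are indivisible.
T: cost 12 ≤ 18, payoff 15.
E + C: cost 7 + 7 = 14 ≤ 18, payoff 6 + 12 = 18.
J: cost 13 ≤ 18, payoff 16.
Best is E and C with total payoff 18.

18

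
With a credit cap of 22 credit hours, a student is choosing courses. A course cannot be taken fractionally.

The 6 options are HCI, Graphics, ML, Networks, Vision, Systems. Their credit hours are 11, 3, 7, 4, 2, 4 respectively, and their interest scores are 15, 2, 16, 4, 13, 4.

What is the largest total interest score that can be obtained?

44

Take HCI, ML, and Vision: credit hours 11 + 7 + 2 = 20 ≤ 22, interest score 15 + 16 + 13 = 44.
No other feasible combination does better.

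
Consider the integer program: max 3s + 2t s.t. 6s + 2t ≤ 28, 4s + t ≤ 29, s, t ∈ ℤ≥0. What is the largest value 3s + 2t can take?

28

(s,t)=(0,14): 6·0+2·14=28≤28, 4·0+1·14=14≤29, objective 28.
(s,t)=(0,13): 6·0+2·13=26≤28, 4·0+1·13=13≤29, objective 26.
The best lattice point is (0,14), giving 28.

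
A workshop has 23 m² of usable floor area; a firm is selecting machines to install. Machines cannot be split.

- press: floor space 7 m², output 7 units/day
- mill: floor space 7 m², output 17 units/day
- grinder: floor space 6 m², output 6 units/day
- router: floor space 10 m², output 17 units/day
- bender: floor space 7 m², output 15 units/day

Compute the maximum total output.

40

Allowing fractional choices, the relaxed optimum would be about 47.3, but machines are indivisible.
mill + grinder + router: floor space 7 + 6 + 10 = 23 ≤ 23, output 17 + 6 + 17 = 40.
press + mill + bender: floor space 7 + 7 + 7 = 21 ≤ 23, output 7 + 17 + 15 = 39.
mill + grinder + bender: floor space 7 + 6 + 7 = 20 ≤ 23, output 17 + 6 + 15 = 38.
Best is mill, grinder, and router with total output 40.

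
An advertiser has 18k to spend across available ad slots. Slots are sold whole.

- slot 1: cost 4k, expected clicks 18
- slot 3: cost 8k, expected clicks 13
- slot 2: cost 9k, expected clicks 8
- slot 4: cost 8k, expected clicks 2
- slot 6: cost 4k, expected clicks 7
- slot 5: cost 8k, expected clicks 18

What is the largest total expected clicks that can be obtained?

Take slot 1, slot 6, and slot 5: cost 4 + 4 + 8 = 16 ≤ 18, expected clicks 18 + 7 + 18 = 43.
No other feasible combination does better.

43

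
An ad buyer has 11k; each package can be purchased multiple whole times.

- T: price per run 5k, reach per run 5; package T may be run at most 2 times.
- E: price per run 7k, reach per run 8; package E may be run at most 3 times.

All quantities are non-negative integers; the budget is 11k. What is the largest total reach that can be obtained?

10

Take 2×T: price 10 ≤ 11, reach 2·5 = 10.
No other integer combination yields more.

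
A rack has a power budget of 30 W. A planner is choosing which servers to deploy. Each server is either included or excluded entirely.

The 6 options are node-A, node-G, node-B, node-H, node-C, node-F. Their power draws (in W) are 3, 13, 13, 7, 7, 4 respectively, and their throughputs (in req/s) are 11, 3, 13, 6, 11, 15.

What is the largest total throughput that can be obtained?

Allowing fractional choices, the relaxed optimum would be about 52.6, but servers are indivisible.
node-A + node-B + node-C + node-F: power draw 3 + 13 + 7 + 4 = 27 ≤ 30, throughput 11 + 13 + 11 + 15 = 50.
node-A + node-B + node-H + node-F: power draw 3 + 13 + 7 + 4 = 27 ≤ 30, throughput 11 + 13 + 6 + 15 = 45.
Best is node-A, node-B, node-C, and node-F with total throughput 50.

50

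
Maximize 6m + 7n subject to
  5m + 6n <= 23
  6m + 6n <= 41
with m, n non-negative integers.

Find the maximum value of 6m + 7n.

(m,n)=(1,3) is feasible, giving 27.
(m,n)=(2,2) is feasible, giving 26.
(m,n)=(3,1) is feasible, giving 25.
The best lattice point is (1,3), giving 27.

27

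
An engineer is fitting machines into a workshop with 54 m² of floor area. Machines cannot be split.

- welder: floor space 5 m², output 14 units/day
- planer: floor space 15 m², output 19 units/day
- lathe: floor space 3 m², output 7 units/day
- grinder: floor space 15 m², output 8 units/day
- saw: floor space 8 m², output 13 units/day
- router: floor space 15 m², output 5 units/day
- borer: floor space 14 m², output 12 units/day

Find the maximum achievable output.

This is an integer program with binary decision variables.
welder + planer + lathe + grinder + saw: floor space 5 + 15 + 3 + 15 + 8 = 46 ≤ 54, output 14 + 19 + 7 + 8 + 13 = 61.
welder + planer + lathe + saw + borer: floor space 5 + 15 + 3 + 8 + 14 = 45 ≤ 54, output 14 + 19 + 7 + 13 + 12 = 65.
Best is welder, planer, lathe, saw, and borer with total output 65.

65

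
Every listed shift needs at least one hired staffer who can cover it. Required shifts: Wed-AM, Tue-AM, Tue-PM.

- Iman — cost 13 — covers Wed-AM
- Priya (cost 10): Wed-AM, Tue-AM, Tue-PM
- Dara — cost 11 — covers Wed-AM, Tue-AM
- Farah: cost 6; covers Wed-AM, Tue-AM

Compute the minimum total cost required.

This is a weighted set-cover instance.
The greedy cost-per-new-shift heuristic would pick Farah and Priya for 16, but a cheaper cover exists.
Priya alone covers Wed-AM, Tue-AM, Tue-PM — every shift.
Total cost: 10.
No cover costs less than 10.

10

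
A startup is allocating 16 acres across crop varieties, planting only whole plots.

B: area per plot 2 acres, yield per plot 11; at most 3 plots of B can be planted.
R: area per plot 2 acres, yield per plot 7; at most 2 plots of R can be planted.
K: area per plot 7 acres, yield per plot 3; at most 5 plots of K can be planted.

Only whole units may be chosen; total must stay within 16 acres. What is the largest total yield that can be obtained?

47

This is a bounded integer knapsack.
B has the best ratio (11/2); taking only B gives at most 3×11 = 33 (stopped by the supply cap of 3).
Mixing does better — 3×B and 2×R: area 10 ≤ 16, yield 3·11 + 2·7 = 47.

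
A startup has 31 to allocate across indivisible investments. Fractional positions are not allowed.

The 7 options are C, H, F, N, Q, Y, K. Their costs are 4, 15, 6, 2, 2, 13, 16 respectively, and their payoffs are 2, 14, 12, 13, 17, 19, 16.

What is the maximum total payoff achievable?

63

Allowing fractional choices, the relaxed optimum would be about 69.0, but investments are indivisible.
F + N + Q + Y: cost 6 + 2 + 2 + 13 = 23 ≤ 31, payoff 12 + 13 + 17 + 19 = 61.
C + F + N + Q + Y: cost 4 + 6 + 2 + 2 + 13 = 27 ≤ 31, payoff 2 + 12 + 13 + 17 + 19 = 63.
Best is C, F, N, Q, and Y with total payoff 63.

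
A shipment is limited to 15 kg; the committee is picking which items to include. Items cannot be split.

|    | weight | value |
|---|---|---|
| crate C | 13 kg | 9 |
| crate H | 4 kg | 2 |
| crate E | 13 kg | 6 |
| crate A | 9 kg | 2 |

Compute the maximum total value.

9

Take crate C: weight 13 ≤ 15, value 9.
No other feasible combination does better.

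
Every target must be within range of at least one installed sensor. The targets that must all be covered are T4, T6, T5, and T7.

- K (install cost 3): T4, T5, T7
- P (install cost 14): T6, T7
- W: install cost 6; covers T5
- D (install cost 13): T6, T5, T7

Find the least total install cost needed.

16

Choose K and D: together they cover T4, T6, T5, T7 — every target.
Total install cost: 3 + 13 = 16.
No cover costs less than 16.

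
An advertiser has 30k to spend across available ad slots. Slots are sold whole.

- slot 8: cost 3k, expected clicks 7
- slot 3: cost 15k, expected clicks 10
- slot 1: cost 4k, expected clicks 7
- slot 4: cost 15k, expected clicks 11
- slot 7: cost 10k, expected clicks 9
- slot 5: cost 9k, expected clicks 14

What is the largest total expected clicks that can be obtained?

Allowing fractional choices, the relaxed optimum would be about 39.9, but ad slots are indivisible.
slot 8 + slot 1 + slot 7 + slot 5: cost 3 + 4 + 10 + 9 = 26 ≤ 30, expected clicks 7 + 7 + 9 + 14 = 37.
slot 8 + slot 4 + slot 5: cost 3 + 15 + 9 = 27 ≤ 30, expected clicks 7 + 11 + 14 = 32.
Best is slot 8, slot 1, slot 7, and slot 5 with total expected clicks 37.

37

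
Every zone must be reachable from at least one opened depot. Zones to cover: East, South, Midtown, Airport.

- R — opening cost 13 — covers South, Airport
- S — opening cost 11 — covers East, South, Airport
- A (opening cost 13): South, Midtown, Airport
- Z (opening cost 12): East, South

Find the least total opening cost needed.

24

Choose S and A: together they cover East, South, Midtown, Airport — every zone.
Total opening cost: 11 + 13 = 24.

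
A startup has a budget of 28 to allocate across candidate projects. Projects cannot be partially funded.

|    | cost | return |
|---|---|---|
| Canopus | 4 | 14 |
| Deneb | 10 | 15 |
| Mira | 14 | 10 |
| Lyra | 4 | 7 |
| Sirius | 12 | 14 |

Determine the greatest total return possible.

43

Allowing fractional choices, the relaxed optimum would be about 47.7, but projects are indivisible.
Canopus + Deneb + Lyra: cost 4 + 10 + 4 = 18 ≤ 28, return 14 + 15 + 7 = 36.
Canopus + Deneb + Sirius: cost 4 + 10 + 12 = 26 ≤ 28, return 14 + 15 + 14 = 43.
Canopus + Deneb + Mira: cost 4 + 10 + 14 = 28 ≤ 28, return 14 + 15 + 10 = 39.
Best is Canopus, Deneb, and Sirius with total return 43.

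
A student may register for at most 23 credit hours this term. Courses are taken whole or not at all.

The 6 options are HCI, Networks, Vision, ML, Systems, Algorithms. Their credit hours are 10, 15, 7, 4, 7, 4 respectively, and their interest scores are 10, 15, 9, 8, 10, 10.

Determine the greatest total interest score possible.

Allowing fractional choices, the relaxed optimum would be about 38.0, but courses are indivisible.
Networks + ML + Algorithms: credit hours 15 + 4 + 4 = 23 ≤ 23, interest score 15 + 8 + 10 = 33.
HCI + Systems + Algorithms: credit hours 10 + 7 + 4 = 21 ≤ 23, interest score 10 + 10 + 10 = 30.
Vision + ML + Systems + Algorithms: credit hours 7 + 4 + 7 + 4 = 22 ≤ 23, interest score 9 + 8 + 10 + 10 = 37.
Best is Vision, ML, Systems, and Algorithms with total interest score 37.

37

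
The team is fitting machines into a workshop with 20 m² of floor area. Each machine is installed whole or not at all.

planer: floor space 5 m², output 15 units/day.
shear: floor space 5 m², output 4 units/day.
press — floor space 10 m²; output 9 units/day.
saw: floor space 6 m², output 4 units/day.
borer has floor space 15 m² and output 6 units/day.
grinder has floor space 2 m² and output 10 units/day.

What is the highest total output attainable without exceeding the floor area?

34

Take planer, press, and grinder: floor space 5 + 10 + 2 = 17 ≤ 20, output 15 + 9 + 10 = 34.
No other feasible combination does better.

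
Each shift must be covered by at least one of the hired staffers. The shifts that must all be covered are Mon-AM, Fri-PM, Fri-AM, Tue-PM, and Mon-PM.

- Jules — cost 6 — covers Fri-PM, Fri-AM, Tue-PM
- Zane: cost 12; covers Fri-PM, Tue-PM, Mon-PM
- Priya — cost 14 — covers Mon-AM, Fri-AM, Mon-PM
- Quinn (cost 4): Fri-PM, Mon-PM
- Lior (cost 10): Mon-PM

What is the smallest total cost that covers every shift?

20

The greedy cost-per-new-shift heuristic would pick Jules, Quinn, and Priya for 24, but a cheaper cover exists.
Choose Jules and Priya: together they cover Mon-AM, Fri-PM, Fri-AM, Tue-PM, Mon-PM — every shift.
Total cost: 6 + 14 = 20.
No cover costs less than 20.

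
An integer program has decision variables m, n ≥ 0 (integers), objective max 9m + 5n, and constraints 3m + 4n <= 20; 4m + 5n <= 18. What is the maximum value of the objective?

Relaxing integrality, the LP optimum is 40.50 at (m,n) = (4.5, 0), which is not an integer point.
(m,n)=(4,0) is feasible, giving 36.
(m,n)=(3,1) is feasible, giving 32.
(m,n)=(3,0) is feasible, giving 27.
No feasible integer point exceeds 36.

36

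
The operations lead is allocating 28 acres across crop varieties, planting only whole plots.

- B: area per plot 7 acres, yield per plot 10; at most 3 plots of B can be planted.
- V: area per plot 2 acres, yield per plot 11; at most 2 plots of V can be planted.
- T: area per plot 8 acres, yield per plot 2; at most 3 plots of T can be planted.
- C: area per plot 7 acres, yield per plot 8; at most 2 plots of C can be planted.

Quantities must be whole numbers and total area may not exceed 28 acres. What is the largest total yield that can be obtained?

52

This is a bounded integer knapsack.
3×B and 2×V: area 25 ≤ 28, yield 3·10 + 2·11 = 52.
2×B, 2×V, and 1×C: area 25 ≤ 28, yield 2·10 + 2·11 + 1·8 = 50.
Best is 52.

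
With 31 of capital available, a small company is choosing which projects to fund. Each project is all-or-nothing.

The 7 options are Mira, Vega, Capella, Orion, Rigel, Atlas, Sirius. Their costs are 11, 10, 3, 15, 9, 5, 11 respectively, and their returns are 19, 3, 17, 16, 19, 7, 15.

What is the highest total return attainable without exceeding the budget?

Allowing fractional choices, the relaxed optimum would be about 66.1, but projects are indivisible.
Capella + Rigel + Atlas + Sirius: cost 3 + 9 + 5 + 11 = 28 ≤ 31, return 17 + 19 + 7 + 15 = 58.
Mira + Capella + Rigel + Atlas: cost 11 + 3 + 9 + 5 = 28 ≤ 31, return 19 + 17 + 19 + 7 = 62.
Best is Mira, Capella, Rigel, and Atlas with total return 62.

62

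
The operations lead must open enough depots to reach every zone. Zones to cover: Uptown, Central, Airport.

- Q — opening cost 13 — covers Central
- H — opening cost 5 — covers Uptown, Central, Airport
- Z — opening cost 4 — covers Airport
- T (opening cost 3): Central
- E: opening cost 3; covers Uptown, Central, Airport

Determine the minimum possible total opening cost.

This is a weighted set-cover instance.
E alone covers Uptown, Central, Airport — every zone.
Total opening cost: 3.
No cover costs less than 3.

3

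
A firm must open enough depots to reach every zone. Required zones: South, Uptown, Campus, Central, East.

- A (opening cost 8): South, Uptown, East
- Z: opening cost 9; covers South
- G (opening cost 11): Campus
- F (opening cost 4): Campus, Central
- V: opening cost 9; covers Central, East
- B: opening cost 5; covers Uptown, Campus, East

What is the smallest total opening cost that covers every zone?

The greedy cost-per-new-zone heuristic would pick B, F, and A for 17, but a cheaper cover exists.
Choose A and F: together they cover South, Uptown, Campus, Central, East — every zone.
Total opening cost: 8 + 4 = 12.
No cover costs less than 12.

12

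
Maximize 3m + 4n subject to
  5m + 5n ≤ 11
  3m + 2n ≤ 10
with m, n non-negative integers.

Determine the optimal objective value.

8

(m,n)=(0,2): 5·0+5·2=10≤11, 3·0+2·2=4≤10, objective 8.
(m,n)=(1,1): 5·1+5·1=10≤11, 3·1+2·1=5≤10, objective 7.
(m,n)=(0,1): 5·0+5·1=5≤11, 3·0+2·1=2≤10, objective 4.
No feasible integer point exceeds 8.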